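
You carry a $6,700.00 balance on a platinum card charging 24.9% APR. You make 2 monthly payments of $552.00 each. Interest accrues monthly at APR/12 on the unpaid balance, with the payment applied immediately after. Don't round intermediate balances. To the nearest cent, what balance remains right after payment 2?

Monthly rate r = 24.9%/12 = 2.075% = 0.02075.
Each month: B ← B·(1+r) − $552.00.
Month 1: interest $139.02; balance after payment $6,287.02.
Month 2: interest $130.46; balance after payment $5,865.48.

$5,865.48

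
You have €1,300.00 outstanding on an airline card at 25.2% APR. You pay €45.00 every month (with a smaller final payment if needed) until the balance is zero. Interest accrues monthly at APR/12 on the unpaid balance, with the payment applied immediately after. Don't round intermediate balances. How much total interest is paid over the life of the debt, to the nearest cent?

Monthly rate r = 25.2%/12 = 2.1% = 0.021.
Payoff takes n = ⌈−ln(1 − rB₀/P)/ln(1+r)⌉ = ⌈44.898⌉ = 45 payments; the last is €40.46.
Total paid = 44·€45.00 + €40.46 = €2,020.46.
Total interest = total paid − principal = €2,020.46 − €1,300.00 = €720.46.

€720.46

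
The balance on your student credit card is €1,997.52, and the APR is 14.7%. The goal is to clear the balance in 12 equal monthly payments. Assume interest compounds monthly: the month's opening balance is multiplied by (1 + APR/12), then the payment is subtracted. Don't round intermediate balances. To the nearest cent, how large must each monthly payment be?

€180.01

Monthly rate r = 14.7%/12 = 1.225% = 0.01225.
Level-payment amortization: P = B₀·r / (1 − (1+r)^(−n)) = 1997.52·0.01225 / (1 − 1.01225^(−12)).
Denominator 1 − (1+r)^(−12) = 0.13593468.
P = 24.4696 / 0.13593468 ≈ 180.01.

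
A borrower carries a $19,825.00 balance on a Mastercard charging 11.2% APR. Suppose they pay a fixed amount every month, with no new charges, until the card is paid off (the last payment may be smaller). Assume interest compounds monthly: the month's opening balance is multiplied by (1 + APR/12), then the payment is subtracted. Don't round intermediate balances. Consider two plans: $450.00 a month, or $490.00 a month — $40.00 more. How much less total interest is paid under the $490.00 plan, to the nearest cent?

$643.65

Monthly rate r = 11.2%/12 = 0.933333% = 0.00933333.
At $450.00/mo: n = ⌈−ln(1 − rB₀/P)/ln(1+r)⌉ = 58 payments (last $5.40); total interest = total paid − $19,825.00 = $5,830.40.
At $490.00/mo: 52 payments (last $21.75); total interest $5,186.75.
Interest saved = $5,830.40 − $5,186.75 = $643.65.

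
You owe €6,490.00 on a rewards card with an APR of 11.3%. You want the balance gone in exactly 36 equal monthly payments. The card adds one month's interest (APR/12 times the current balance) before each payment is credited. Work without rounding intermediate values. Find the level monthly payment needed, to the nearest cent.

Monthly rate r = 11.3%/12 = 0.941667% = 0.00941667.
Level-payment amortization: P = B₀·r / (1 − (1+r)^(−n)) = 6490.00·0.00941667 / (1 − 1.00942^(−36)).
Denominator 1 − (1+r)^(−36) = 0.286386532.
P = 61.1142 / 0.286386532 ≈ 213.40.

€213.40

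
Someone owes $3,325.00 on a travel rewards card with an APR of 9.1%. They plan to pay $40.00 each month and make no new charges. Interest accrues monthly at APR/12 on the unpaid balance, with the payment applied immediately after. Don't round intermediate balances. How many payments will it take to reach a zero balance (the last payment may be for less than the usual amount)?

Monthly rate r = 9.1%/12 = 0.758333% = 0.00758333.
Recurrence: B ← B·(1+r) − $40.00.
Month 1: interest $25.21; balance after payment $3,310.21.
Month 2: interest $25.10; balance after payment $3,295.32.
Closed form: n = −ln(1 − rB₀/P)/ln(1+r) = −ln(0.36964)/ln(1.00758) ≈ 131.737, so the balance reaches zero during payment 132.

132 months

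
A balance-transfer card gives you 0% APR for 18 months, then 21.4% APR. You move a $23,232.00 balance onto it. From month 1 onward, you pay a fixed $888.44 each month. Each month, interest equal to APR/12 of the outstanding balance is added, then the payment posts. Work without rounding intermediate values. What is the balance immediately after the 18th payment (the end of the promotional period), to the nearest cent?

$7,240.08

Promo months 1–18 at r₀ = 0%/12 = 0; months 19+ at r₁ = 21.4%/12 = 0.0178333.
After month 18 (no interest yet): B = $23,232.00 − 18·$888.44 = $7,240.08.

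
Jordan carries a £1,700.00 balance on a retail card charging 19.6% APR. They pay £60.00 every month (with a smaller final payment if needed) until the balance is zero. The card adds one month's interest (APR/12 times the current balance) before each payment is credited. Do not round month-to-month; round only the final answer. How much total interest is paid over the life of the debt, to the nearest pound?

£601

Monthly rate r = 19.6%/12 = 1.63333% = 0.0163333.
Payoff takes n = ⌈−ln(1 − rB₀/P)/ln(1+r)⌉ = ⌈38.351⌉ = 39 payments; the last is £21.19.
Total paid = 38·£60.00 + £21.19 = £2,301.19.
Total interest = total paid − principal = £2,301.19 − £1,700.00 = £601.19.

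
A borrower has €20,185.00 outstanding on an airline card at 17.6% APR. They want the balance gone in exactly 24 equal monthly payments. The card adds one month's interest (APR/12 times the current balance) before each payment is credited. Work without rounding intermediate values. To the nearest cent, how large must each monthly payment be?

Monthly rate r = 17.6%/12 = 1.46667% = 0.0146667.
Level-payment amortization: P = B₀·r / (1 − (1+r)^(−n)) = 20185.00·0.0146667 / (1 − 1.01467^(−24)).
Denominator 1 − (1+r)^(−24) = 0.294919735.
P = 296.047 / 0.294919735 ≈ 1003.82.

€1,003.82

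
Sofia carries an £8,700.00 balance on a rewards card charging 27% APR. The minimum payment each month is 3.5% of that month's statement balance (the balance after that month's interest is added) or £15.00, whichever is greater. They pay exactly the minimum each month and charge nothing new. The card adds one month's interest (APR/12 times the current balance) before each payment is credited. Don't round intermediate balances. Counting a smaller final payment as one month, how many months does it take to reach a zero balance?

Monthly rate r = 27%/12 = 2.25% = 0.0225.
While 3.5% of the post-interest balance exceeds £15.00, each month B ← (B·(1+r))·(1 − 0.035), i.e. B shrinks by the factor (1+r)·0.965 = 0.98671.
This holds for months 1–227. Entering month 228 the balance is £417.63; 3.5% of the post-interest balance is now below £15.00, so the flat £15.00 minimum applies from here.
From month 228 a fixed £15.00 at rate r clears £417.63 in 45 more payments. Total: 227 + 45 = 272 months.

272 months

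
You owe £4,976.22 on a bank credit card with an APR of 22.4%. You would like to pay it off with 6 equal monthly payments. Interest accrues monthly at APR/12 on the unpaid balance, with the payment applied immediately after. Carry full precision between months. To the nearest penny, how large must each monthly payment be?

Monthly rate r = 22.4%/12 = 1.86667% = 0.0186667.
Level-payment amortization: P = B₀·r / (1 − (1+r)^(−n)) = 4976.22·0.0186667 / (1 − 1.01867^(−6)).
Denominator 1 − (1+r)^(−6) = 0.105032161.
P = 92.8894 / 0.105032161 ≈ 884.39.

£884.39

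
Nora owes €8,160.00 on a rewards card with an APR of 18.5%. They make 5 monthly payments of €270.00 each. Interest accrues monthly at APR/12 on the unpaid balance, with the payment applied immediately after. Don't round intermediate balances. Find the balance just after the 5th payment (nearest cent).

€7,416.42

Monthly rate r = 18.5%/12 = 1.54167% = 0.0154167.
Each month: B ← B·(1+r) − €270.00.
Month 1: interest €125.80; balance after payment €8,015.80.
Month 2: interest €123.58; balance after payment €7,869.38.
Month 3: interest €121.32; balance after payment €7,720.70.
Month 4: interest €119.03; balance after payment €7,569.72.
Month 5: interest €116.70; balance after payment €7,416.42.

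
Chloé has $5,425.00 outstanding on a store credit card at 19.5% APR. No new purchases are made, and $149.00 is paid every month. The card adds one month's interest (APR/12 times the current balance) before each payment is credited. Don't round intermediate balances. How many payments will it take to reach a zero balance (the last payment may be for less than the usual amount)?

56 months

Monthly rate r = 19.5%/12 = 1.625% = 0.01625.
Recurrence: B ← B·(1+r) − $149.00.
Month 1: interest $88.16; balance after payment $5,364.16.
Month 2: interest $87.17; balance after payment $5,302.32.
Closed form: n = −ln(1 − rB₀/P)/ln(1+r) = −ln(0.40835)/ln(1.01625) ≈ 55.563, so the balance reaches zero during payment 56.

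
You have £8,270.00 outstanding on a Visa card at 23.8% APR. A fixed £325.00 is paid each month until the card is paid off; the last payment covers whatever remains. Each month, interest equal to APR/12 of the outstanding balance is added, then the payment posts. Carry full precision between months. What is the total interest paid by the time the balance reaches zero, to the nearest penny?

£3,356.81

Monthly rate r = 23.8%/12 = 1.98333% = 0.0198333.
Payoff takes n = ⌈−ln(1 − rB₀/P)/ln(1+r)⌉ = ⌈35.773⌉ = 36 payments; the last is £251.81.
Total paid = 35·£325.00 + £251.81 = £11,626.81.
Total interest = total paid − principal = £11,626.81 − £8,270.00 = £3,356.81.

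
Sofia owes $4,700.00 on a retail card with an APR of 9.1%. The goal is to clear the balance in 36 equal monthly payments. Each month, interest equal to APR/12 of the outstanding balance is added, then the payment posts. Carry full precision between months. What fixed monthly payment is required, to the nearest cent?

Monthly rate r = 9.1%/12 = 0.758333% = 0.00758333.
Level-payment amortization: P = B₀·r / (1 − (1+r)^(−n)) = 4700.00·0.00758333 / (1 − 1.00758^(−36)).
Denominator 1 − (1+r)^(−36) = 0.238122943.
P = 35.6417 / 0.238122943 ≈ 149.68.

$149.68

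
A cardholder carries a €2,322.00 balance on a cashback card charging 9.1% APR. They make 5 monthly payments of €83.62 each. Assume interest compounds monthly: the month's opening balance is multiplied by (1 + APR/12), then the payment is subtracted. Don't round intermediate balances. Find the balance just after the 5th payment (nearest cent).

Monthly rate r = 9.1%/12 = 0.758333% = 0.00758333.
Each month: B ← B·(1+r) − €83.62.
Month 1: interest €17.61; balance after payment €2,255.99.
Month 2: interest €17.11; balance after payment €2,189.48.
Month 3: interest €16.60; balance after payment €2,122.46.
Month 4: interest €16.10; balance after payment €2,054.94.
Month 5: interest €15.58; balance after payment €1,986.90.

€1,986.90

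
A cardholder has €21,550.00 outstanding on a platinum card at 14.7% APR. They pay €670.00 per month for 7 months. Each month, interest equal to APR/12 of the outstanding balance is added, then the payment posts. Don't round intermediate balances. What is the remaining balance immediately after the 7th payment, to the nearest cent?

Monthly rate r = 14.7%/12 = 1.225% = 0.01225.
Each month: B ← B·(1+r) − €670.00.
Month 1: interest €263.99; balance after payment €21,143.99.
Month 2: interest €259.01; balance after payment €20,733.00.
Month 3: interest €253.98; balance after payment €20,316.98.
Month 4: interest €248.88; balance after payment €19,895.86.
Month 5: interest €243.72; balance after payment €19,469.59.
Month 6: interest €238.50; balance after payment €19,038.09.
Month 7: interest €233.22; balance after payment €18,601.31.

€18,601.31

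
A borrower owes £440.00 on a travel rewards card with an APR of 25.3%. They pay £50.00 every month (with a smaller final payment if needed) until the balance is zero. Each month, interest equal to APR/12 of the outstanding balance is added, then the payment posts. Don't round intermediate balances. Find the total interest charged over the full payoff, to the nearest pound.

£52

Monthly rate r = 25.3%/12 = 2.10833% = 0.0210833.
Payoff takes n = ⌈−ln(1 − rB₀/P)/ln(1+r)⌉ = ⌈9.836⌉ = 10 payments; the last is £41.88.
Total paid = 9·£50.00 + £41.88 = £491.88.
Total interest = total paid − principal = £491.88 − £440.00 = £51.88.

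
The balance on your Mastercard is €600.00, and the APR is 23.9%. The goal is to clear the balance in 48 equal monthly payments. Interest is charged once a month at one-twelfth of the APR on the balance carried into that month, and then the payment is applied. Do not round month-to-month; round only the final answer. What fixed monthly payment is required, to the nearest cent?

€19.53

Monthly rate r = 23.9%/12 = 1.99167% = 0.0199167.
Level-payment amortization: P = B₀·r / (1 − (1+r)^(−n)) = 600.00·0.0199167 / (1 − 1.01992^(−48)).
Denominator 1 − (1+r)^(−48) = 0.611943519.
P = 11.95 / 0.611943519 ≈ 19.53.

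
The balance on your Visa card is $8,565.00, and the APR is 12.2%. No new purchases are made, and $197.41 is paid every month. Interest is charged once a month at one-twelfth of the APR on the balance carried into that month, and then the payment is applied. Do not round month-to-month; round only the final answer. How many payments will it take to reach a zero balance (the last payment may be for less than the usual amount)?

Monthly rate r = 12.2%/12 = 1.01667% = 0.0101667.
Recurrence: B ← B·(1+r) − $197.41.
Month 1: interest $87.08; balance after payment $8,454.67.
Month 2: interest $85.96; balance after payment $8,343.21.
Closed form: n = −ln(1 − rB₀/P)/ln(1+r) = −ln(0.5589)/ln(1.01017) ≈ 57.515, so the balance reaches zero during payment 58.

58 months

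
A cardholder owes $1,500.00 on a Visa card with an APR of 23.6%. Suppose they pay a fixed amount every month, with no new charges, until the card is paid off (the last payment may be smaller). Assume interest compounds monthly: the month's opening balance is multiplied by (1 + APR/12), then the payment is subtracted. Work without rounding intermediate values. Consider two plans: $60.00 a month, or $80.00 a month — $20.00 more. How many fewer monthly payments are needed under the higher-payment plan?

11 fewer payments

Monthly rate r = 23.6%/12 = 1.96667% = 0.0196667.
At $60.00/mo: n = ⌈−ln(1 − rB₀/P)/ln(1+r)⌉ = 35 payments (last $44.60); total interest = total paid − $1,500.00 = $584.60.
At $80.00/mo: 24 payments (last $49.93); total interest $389.93.
Payments saved = 35 − 24 = 11.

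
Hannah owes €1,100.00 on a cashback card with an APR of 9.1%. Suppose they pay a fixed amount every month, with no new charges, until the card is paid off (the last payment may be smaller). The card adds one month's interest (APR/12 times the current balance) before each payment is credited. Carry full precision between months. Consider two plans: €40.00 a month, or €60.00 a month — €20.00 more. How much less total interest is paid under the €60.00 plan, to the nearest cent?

€49.42

Monthly rate r = 9.1%/12 = 0.758333% = 0.00758333.
At €40.00/mo: n = ⌈−ln(1 − rB₀/P)/ln(1+r)⌉ = 31 payments (last €38.32); total interest = total paid − €1,100.00 = €138.32.
At €60.00/mo: 20 payments (last €48.90); total interest €88.90.
Interest saved = €138.32 − €88.90 = €49.42.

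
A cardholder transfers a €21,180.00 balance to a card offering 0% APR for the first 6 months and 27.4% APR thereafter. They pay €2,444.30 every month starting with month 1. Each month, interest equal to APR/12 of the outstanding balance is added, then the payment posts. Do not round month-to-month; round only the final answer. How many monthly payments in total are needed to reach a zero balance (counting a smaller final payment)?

Promo months 1–6 at r₀ = 0%/12 = 0; months 7+ at r₁ = 27.4%/12 = 0.0228333.
After month 6 (no interest yet): B = €21,180.00 − 6·€2,444.30 = €6,514.20.
Then at r₁ with €2,444.30/mo: n₂ = −ln(1 − r₁·B/P)/ln(1+r₁) ≈ 2.78 → 3 more payments.

9 payments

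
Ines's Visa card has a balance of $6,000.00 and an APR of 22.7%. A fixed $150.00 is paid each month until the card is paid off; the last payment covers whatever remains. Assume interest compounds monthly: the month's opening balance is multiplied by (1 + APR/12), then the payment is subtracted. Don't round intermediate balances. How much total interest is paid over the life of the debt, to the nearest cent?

$5,312.98

Monthly rate r = 22.7%/12 = 1.89167% = 0.0189167.
Payoff takes n = ⌈−ln(1 − rB₀/P)/ln(1+r)⌉ = ⌈75.418⌉ = 76 payments; the last is $62.98.
Total paid = 75·$150.00 + $62.98 = $11,312.98.
Total interest = total paid − principal = $11,312.98 − $6,000.00 = $5,312.98.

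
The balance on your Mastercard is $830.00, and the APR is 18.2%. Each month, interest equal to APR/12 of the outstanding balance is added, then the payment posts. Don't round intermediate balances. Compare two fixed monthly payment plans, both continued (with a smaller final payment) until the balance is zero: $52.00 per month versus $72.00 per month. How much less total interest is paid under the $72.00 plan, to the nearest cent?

Monthly rate r = 18.2%/12 = 1.51667% = 0.0151667.
At $52.00/mo: n = ⌈−ln(1 − rB₀/P)/ln(1+r)⌉ = 19 payments (last $21.62); total interest = total paid − $830.00 = $127.62.
At $72.00/mo: 13 payments (last $55.30); total interest $89.30.
Interest saved = $127.62 − $89.30 = $38.32.

$38.32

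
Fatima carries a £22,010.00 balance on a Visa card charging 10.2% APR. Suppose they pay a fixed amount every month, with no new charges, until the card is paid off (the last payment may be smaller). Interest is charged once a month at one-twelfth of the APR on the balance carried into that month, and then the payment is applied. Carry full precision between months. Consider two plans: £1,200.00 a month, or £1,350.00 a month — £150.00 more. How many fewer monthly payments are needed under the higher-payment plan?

Monthly rate r = 10.2%/12 = 0.85% = 0.0085.
At £1,200.00/mo: n = ⌈−ln(1 − rB₀/P)/ln(1+r)⌉ = 21 payments (last £29.57); total interest = total paid − £22,010.00 = £2,019.57.
At £1,350.00/mo: 18 payments (last £844.36); total interest £1,784.36.
Payments saved = 21 − 18 = 3.

3 fewer payments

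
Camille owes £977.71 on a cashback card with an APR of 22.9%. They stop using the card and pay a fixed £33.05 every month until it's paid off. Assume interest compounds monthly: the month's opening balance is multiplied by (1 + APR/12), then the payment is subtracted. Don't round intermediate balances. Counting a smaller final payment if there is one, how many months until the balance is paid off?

44 payments

Monthly rate r = 22.9%/12 = 1.90833% = 0.0190833.
Recurrence: B ← B·(1+r) − £33.05.
Month 1: interest £18.66; balance after payment £963.32.
Month 2: interest £18.38; balance after payment £948.65.
Closed form: n = −ln(1 − rB₀/P)/ln(1+r) = −ln(0.43546)/ln(1.01908) ≈ 43.978, so the balance reaches zero during payment 44.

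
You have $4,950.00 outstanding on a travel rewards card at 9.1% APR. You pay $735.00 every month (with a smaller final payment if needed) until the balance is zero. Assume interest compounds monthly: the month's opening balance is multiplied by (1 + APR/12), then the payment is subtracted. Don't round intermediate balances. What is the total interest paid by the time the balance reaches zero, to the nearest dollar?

Monthly rate r = 9.1%/12 = 0.758333% = 0.00758333.
Payoff takes n = ⌈−ln(1 − rB₀/P)/ln(1+r)⌉ = ⌈6.939⌉ = 7 payments; the last is $690.28.
Total paid = 6·$735.00 + $690.28 = $5,100.28.
Total interest = total paid − principal = $5,100.28 − $4,950.00 = $150.28.

$150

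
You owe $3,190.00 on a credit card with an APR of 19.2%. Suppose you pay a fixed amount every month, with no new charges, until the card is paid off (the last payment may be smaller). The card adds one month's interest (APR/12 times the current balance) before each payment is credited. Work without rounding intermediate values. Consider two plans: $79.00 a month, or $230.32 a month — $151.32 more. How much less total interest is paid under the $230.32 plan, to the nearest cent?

Monthly rate r = 19.2%/12 = 1.6% = 0.016.
At $79.00/mo: n = ⌈−ln(1 − rB₀/P)/ln(1+r)⌉ = 66 payments (last $34.52); total interest = total paid − $3,190.00 = $1,979.52.
At $230.32/mo: 16 payments (last $180.53); total interest $445.33.
Interest saved = $1,979.52 − $445.33 = $1,534.19.

$1,534.19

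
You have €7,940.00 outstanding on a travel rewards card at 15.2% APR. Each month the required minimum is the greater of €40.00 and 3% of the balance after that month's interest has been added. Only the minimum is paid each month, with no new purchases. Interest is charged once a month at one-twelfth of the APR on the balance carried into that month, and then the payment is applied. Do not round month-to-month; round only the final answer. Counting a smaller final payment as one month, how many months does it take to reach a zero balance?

144 months

Monthly rate r = 15.2%/12 = 1.26667% = 0.0126667.
While 3% of the post-interest balance exceeds €40.00, each month B ← (B·(1+r))·(1 − 0.03), i.e. B shrinks by the factor (1+r)·0.97 = 0.98229.
This holds for months 1–101. Entering month 102 the balance is €1,305.82; 3% of the post-interest balance is now below €40.00, so the flat €40.00 minimum applies from here.
From month 102 a fixed €40.00 at rate r clears €1,305.82 in 43 more payments. Total: 101 + 43 = 144 months.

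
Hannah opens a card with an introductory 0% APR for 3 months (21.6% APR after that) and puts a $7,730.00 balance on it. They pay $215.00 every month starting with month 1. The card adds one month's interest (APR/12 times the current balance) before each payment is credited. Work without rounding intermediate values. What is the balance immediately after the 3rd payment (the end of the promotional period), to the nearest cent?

Promo months 1–3 at r₀ = 0%/12 = 0; months 4+ at r₁ = 21.6%/12 = 0.018.
After month 3 (no interest yet): B = $7,730.00 − 3·$215.00 = $7,085.00.

$7,085.00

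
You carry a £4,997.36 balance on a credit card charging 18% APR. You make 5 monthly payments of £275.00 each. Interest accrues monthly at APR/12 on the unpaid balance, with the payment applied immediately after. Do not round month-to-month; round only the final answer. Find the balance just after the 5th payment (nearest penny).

Monthly rate r = 18%/12 = 1.5% = 0.015.
Each month: B ← B·(1+r) − £275.00.
Month 1: interest £74.96; balance after payment £4,797.32.
Month 2: interest £71.96; balance after payment £4,594.28.
Month 3: interest £68.91; balance after payment £4,388.19.
Month 4: interest £65.82; balance after payment £4,179.02.
Month 5: interest £62.69; balance after payment £3,966.70.

£3,966.70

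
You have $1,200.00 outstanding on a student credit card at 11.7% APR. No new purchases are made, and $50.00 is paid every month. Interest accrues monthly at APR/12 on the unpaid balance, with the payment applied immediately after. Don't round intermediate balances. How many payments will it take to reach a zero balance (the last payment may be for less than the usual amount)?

Monthly rate r = 11.7%/12 = 0.975% = 0.00975.
Recurrence: B ← B·(1+r) − $50.00.
Month 1: interest $11.70; balance after payment $1,161.70.
Month 2: interest $11.33; balance after payment $1,123.03.
Closed form: n = −ln(1 − rB₀/P)/ln(1+r) = −ln(0.766)/ln(1.00975) ≈ 27.474, so the balance reaches zero during payment 28.

28 payments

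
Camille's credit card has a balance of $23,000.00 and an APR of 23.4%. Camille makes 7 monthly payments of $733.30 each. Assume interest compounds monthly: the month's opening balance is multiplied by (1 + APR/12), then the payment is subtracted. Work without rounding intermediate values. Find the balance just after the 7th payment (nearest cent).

$20,885.91

Monthly rate r = 23.4%/12 = 1.95% = 0.0195.
Each month: B ← B·(1+r) − $733.30.
Month 1: interest $448.50; balance after payment $22,715.20.
Month 2: interest $442.95; balance after payment $22,424.85.
Month 3: interest $437.28; balance after payment $22,128.83.
Month 4: interest $431.51; balance after payment $21,827.04.
Month 5: interest $425.63; balance after payment $21,519.37.
Month 6: interest $419.63; balance after payment $21,205.70.
Month 7: interest $413.51; balance after payment $20,885.91.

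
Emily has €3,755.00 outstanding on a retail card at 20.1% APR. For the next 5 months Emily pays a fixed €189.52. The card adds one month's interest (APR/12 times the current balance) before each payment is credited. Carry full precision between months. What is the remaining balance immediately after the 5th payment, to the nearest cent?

€3,100.31

Monthly rate r = 20.1%/12 = 1.675% = 0.01675.
Each month: B ← B·(1+r) − €189.52.
Month 1: interest €62.90; balance after payment €3,628.38.
Month 2: interest €60.78; balance after payment €3,499.63.
Month 3: interest €58.62; balance after payment €3,368.73.
Month 4: interest €56.43; balance after payment €3,235.64.
Month 5: interest €54.20; balance after payment €3,100.31.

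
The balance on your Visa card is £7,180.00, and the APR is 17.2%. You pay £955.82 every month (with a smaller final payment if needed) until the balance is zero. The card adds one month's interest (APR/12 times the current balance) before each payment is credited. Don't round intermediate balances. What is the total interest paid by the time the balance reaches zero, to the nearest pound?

Monthly rate r = 17.2%/12 = 1.43333% = 0.0143333.
Payoff takes n = ⌈−ln(1 − rB₀/P)/ln(1+r)⌉ = ⌈8.005⌉ = 9 payments; the last is £4.52.
Total paid = 8·£955.82 + £4.52 = £7,651.08.
Total interest = total paid − principal = £7,651.08 − £7,180.00 = £471.08.

£471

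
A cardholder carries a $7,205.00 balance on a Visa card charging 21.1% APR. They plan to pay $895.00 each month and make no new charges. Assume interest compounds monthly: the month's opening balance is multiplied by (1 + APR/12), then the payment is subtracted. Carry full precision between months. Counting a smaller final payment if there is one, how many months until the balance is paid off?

Monthly rate r = 21.1%/12 = 1.75833% = 0.0175833.
Recurrence: B ← B·(1+r) − $895.00.
Month 1: interest $126.69; balance after payment $6,436.69.
Month 2: interest $113.18; balance after payment $5,654.87.
Closed form: n = −ln(1 − rB₀/P)/ln(1+r) = −ln(0.85845)/ln(1.01758) ≈ 8.756, so the balance reaches zero during payment 9.

9 payments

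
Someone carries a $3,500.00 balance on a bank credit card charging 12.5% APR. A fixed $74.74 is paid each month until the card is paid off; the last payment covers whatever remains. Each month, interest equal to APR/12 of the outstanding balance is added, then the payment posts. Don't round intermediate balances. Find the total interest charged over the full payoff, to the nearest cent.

$1,325.47

Monthly rate r = 12.5%/12 = 1.04167% = 0.0104167.
Payoff takes n = ⌈−ln(1 − rB₀/P)/ln(1+r)⌉ = ⌈64.562⌉ = 65 payments; the last is $42.11.
Total paid = 64·$74.74 + $42.11 = $4,825.47.
Total interest = total paid − principal = $4,825.47 − $3,500.00 = $1,325.47.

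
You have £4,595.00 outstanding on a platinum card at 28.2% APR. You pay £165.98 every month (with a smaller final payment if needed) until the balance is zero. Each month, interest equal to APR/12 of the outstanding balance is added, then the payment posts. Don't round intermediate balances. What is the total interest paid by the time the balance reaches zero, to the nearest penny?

Monthly rate r = 28.2%/12 = 2.35% = 0.0235.
Payoff takes n = ⌈−ln(1 − rB₀/P)/ln(1+r)⌉ = ⌈45.267⌉ = 46 payments; the last is £44.69.
Total paid = 45·£165.98 + £44.69 = £7,513.79.
Total interest = total paid − principal = £7,513.79 − £4,595.00 = £2,918.79.

£2,918.79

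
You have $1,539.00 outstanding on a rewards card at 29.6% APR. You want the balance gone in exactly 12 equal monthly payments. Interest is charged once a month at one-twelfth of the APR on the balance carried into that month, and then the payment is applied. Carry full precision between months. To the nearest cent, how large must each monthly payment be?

$149.73

Monthly rate r = 29.6%/12 = 2.46667% = 0.0246667.
Level-payment amortization: P = B₀·r / (1 − (1+r)^(−n)) = 1539.00·0.0246667 / (1 − 1.02467^(−12)).
Denominator 1 − (1+r)^(−12) = 0.25353629.
P = 37.962 / 0.25353629 ≈ 149.73.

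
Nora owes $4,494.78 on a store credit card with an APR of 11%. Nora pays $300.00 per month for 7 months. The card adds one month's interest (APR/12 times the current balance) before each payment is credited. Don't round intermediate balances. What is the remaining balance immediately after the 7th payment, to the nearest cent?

Monthly rate r = 11%/12 = 0.916667% = 0.00916667.
Each month: B ← B·(1+r) − $300.00.
Month 1: interest $41.20; balance after payment $4,235.98.
Month 2: interest $38.83; balance after payment $3,974.81.
Month 3: interest $36.44; balance after payment $3,711.25.
Month 4: interest $34.02; balance after payment $3,445.27.
Month 5: interest $31.58; balance after payment $3,176.85.
Month 6: interest $29.12; balance after payment $2,905.97.
Month 7: interest $26.64; balance after payment $2,632.61.

$2,632.61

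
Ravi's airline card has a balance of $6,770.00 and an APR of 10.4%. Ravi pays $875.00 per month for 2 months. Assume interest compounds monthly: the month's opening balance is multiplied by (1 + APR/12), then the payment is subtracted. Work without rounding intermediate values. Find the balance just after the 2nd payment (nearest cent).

Monthly rate r = 10.4%/12 = 0.866667% = 0.00866667.
Each month: B ← B·(1+r) − $875.00.
Month 1: interest $58.67; balance after payment $5,953.67.
Month 2: interest $51.60; balance after payment $5,130.27.

$5,130.27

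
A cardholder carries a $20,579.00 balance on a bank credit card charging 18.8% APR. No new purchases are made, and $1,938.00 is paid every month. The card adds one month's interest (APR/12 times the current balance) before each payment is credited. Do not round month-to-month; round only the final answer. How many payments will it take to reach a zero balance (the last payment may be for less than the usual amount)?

Monthly rate r = 18.8%/12 = 1.56667% = 0.0156667.
Recurrence: B ← B·(1+r) − $1,938.00.
Month 1: interest $322.40; balance after payment $18,963.40.
Month 2: interest $297.09; balance after payment $17,322.50.
Closed form: n = −ln(1 − rB₀/P)/ln(1+r) = −ln(0.83364)/ln(1.01567) ≈ 11.705, so the balance reaches zero during payment 12.

12 months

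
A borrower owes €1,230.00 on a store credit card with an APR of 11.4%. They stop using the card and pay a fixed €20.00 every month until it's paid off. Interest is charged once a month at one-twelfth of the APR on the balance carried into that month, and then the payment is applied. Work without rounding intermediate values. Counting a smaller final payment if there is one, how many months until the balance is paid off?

Monthly rate r = 11.4%/12 = 0.95% = 0.0095.
Recurrence: B ← B·(1+r) − €20.00.
Month 1: interest €11.69; balance after payment €1,221.68.
Month 2: interest €11.61; balance after payment €1,213.29.
Closed form: n = −ln(1 − rB₀/P)/ln(1+r) = −ln(0.41575)/ln(1.0095) ≈ 92.825, so the balance reaches zero during payment 93.

93 months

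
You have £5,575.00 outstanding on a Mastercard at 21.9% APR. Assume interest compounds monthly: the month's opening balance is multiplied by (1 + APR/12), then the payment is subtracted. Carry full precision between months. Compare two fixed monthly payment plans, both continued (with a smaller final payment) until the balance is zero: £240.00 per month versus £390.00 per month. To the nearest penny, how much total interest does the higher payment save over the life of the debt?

Monthly rate r = 21.9%/12 = 1.825% = 0.01825.
At £240.00/mo: n = ⌈−ln(1 − rB₀/P)/ln(1+r)⌉ = 31 payments (last £119.52); total interest = total paid − £5,575.00 = £1,744.52.
At £390.00/mo: 17 payments (last £279.53); total interest £944.53.
Interest saved = £1,744.52 − £944.53 = £799.99.

£799.99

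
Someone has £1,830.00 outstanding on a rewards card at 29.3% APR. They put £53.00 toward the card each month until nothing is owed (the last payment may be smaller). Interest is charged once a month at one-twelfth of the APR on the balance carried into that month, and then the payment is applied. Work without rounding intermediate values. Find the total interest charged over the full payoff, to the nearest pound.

Monthly rate r = 29.3%/12 = 2.44167% = 0.0244167.
Payoff takes n = ⌈−ln(1 − rB₀/P)/ln(1+r)⌉ = ⌈76.769⌉ = 77 payments; the last is £40.88.
Total paid = 76·£53.00 + £40.88 = £4,068.88.
Total interest = total paid − principal = £4,068.88 − £1,830.00 = £2,238.88.

£2,239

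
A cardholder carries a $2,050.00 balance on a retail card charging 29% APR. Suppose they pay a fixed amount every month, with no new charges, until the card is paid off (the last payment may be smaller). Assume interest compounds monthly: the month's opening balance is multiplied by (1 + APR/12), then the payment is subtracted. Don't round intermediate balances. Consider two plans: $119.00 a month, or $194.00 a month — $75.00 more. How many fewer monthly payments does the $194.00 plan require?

10 fewer payments

Monthly rate r = 29%/12 = 2.41667% = 0.0241667.
At $119.00/mo: n = ⌈−ln(1 − rB₀/P)/ln(1+r)⌉ = 23 payments (last $65.40); total interest = total paid − $2,050.00 = $633.40.
At $194.00/mo: 13 payments (last $68.09); total interest $346.09.
Payments saved = 23 − 13 = 10.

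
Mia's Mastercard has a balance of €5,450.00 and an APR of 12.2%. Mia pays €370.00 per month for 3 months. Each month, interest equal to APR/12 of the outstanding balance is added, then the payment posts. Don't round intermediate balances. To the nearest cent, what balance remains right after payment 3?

Monthly rate r = 12.2%/12 = 1.01667% = 0.0101667.
Each month: B ← B·(1+r) − €370.00.
Month 1: interest €55.41; balance after payment €5,135.41.
Month 2: interest €52.21; balance after payment €4,817.62.
Month 3: interest €48.98; balance after payment €4,496.60.

€4,496.60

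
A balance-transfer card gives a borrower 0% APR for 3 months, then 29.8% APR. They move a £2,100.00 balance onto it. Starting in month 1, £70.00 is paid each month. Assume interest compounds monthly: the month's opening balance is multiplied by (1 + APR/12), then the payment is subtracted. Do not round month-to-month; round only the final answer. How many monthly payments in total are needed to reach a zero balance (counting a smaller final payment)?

Promo months 1–3 at r₀ = 0%/12 = 0; months 4+ at r₁ = 29.8%/12 = 0.0248333.
After month 3 (no interest yet): B = £2,100.00 − 3·£70.00 = £1,890.00.
Then at r₁ with £70.00/mo: n₂ = −ln(1 − r₁·B/P)/ln(1+r₁) ≈ 45.26 → 46 more payments.

49 payments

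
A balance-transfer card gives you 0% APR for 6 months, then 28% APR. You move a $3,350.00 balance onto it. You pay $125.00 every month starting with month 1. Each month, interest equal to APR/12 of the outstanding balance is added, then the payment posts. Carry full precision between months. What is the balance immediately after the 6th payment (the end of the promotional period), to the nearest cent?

$2,600.00

Promo months 1–6 at r₀ = 0%/12 = 0; months 7+ at r₁ = 28%/12 = 0.0233333.
After month 6 (no interest yet): B = $3,350.00 − 6·$125.00 = $2,600.00.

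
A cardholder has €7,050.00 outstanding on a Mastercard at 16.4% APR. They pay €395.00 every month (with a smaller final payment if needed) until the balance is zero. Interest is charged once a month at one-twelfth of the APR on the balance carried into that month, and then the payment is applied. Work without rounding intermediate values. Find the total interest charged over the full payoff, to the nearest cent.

€1,087.25

Monthly rate r = 16.4%/12 = 1.36667% = 0.0136667.
Payoff takes n = ⌈−ln(1 − rB₀/P)/ln(1+r)⌉ = ⌈20.599⌉ = 21 payments; the last is €237.25.
Total paid = 20·€395.00 + €237.25 = €8,137.25.
Total interest = total paid − principal = €8,137.25 − €7,050.00 = €1,087.25.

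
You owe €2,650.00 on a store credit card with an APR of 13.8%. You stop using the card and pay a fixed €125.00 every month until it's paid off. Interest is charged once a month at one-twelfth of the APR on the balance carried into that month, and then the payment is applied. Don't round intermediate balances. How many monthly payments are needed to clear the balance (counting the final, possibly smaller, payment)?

25 payments

Monthly rate r = 13.8%/12 = 1.15% = 0.0115.
Recurrence: B ← B·(1+r) − €125.00.
Month 1: interest €30.47; balance after payment €2,555.47.
Month 2: interest €29.39; balance after payment €2,459.86.
Closed form: n = −ln(1 − rB₀/P)/ln(1+r) = −ln(0.7562)/ln(1.0115) ≈ 24.439, so the balance reaches zero during payment 25.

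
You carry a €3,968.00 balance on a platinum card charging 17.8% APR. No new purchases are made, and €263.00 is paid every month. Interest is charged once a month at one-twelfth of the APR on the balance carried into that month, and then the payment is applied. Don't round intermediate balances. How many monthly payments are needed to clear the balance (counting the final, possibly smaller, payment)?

18 payments

Monthly rate r = 17.8%/12 = 1.48333% = 0.0148333.
Recurrence: B ← B·(1+r) − €263.00.
Month 1: interest €58.86; balance after payment €3,763.86.
Month 2: interest €55.83; balance after payment €3,556.69.
Closed form: n = −ln(1 − rB₀/P)/ln(1+r) = −ln(0.7762)/ln(1.01483) ≈ 17.206, so the balance reaches zero during payment 18.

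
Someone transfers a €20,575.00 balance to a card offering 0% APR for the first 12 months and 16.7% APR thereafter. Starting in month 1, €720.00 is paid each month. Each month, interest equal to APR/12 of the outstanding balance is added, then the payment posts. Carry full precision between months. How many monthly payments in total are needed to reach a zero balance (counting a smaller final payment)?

Promo months 1–12 at r₀ = 0%/12 = 0; months 13+ at r₁ = 16.7%/12 = 0.0139167.
After month 12 (no interest yet): B = €20,575.00 − 12·€720.00 = €11,935.00.
Then at r₁ with €720.00/mo: n₂ = −ln(1 − r₁·B/P)/ln(1+r₁) ≈ 18.98 → 19 more payments.

31 payments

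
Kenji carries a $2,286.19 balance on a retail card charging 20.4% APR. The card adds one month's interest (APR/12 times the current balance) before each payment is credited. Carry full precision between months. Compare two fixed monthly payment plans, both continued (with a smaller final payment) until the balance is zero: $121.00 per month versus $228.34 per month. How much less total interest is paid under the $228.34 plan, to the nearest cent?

$253.51

Monthly rate r = 20.4%/12 = 1.7% = 0.017.
At $121.00/mo: n = ⌈−ln(1 − rB₀/P)/ln(1+r)⌉ = 23 payments (last $118.97); total interest = total paid − $2,286.19 = $494.78.
At $228.34/mo: 12 payments (last $15.72); total interest $241.27.
Interest saved = $494.78 − $241.27 = $253.51.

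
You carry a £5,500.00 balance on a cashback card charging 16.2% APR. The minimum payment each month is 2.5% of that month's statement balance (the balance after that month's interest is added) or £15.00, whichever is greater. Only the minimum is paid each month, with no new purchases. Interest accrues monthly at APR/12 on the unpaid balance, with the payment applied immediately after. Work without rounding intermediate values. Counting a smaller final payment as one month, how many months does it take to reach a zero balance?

Monthly rate r = 16.2%/12 = 1.35% = 0.0135.
While 2.5% of the post-interest balance exceeds £15.00, each month B ← (B·(1+r))·(1 − 0.025), i.e. B shrinks by the factor (1+r)·0.975 = 0.98816.
This holds for months 1–188. Entering month 189 the balance is £586.27; 2.5% of the post-interest balance is now below £15.00, so the flat £15.00 minimum applies from here.
From month 189 a fixed £15.00 at rate r clears £586.27 in 56 more payments. Total: 188 + 56 = 244 months.

244 months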